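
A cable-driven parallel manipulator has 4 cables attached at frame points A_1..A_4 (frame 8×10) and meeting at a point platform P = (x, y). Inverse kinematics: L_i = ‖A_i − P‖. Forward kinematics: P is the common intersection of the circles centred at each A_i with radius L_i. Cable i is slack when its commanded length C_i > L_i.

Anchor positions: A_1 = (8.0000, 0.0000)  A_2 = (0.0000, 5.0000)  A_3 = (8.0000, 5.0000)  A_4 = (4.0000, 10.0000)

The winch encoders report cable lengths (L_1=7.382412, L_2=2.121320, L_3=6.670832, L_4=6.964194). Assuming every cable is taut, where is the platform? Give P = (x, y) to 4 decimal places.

each cable: (A_i−P)·(A_i−P) = L_i²; let c_i = ‖A_i‖²−L_i²
c_1 = 64.0000+0.0000−54.5000 = 9.5000
row 1: 16.0000x − 10.0000y = -11.0000  (c_2=20.5000)
row 2: 0.0000x − 10.0000y = -35.0000  (c_3=44.5000)
row 3: 8.0000x − 20.0000y = -58.0000  (c_4=67.5000)
Cramer on rows 1–2 → x = 1.5000, y = 3.5000
check cable 4: ‖A_4−P‖² = 48.5000 ≈ L_4² = 48.5000 ✓

(1.5000, 3.5000)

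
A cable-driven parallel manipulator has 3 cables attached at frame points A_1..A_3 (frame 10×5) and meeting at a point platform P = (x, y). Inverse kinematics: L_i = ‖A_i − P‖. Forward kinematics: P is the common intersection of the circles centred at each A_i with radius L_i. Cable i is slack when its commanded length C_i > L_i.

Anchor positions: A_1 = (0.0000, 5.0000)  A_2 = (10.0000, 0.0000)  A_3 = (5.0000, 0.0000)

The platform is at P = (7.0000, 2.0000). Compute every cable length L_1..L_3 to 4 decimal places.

(7.6158, 3.6056, 2.8284)

cable 1: Δx=-7.0000, Δy=3.0000; L_1 = √(Δx²+Δy²) = 7.6158
cable 2: Δx=3.0000, Δy=-2.0000; L_2 = √(Δx²+Δy²) = 3.6056
cable 3: Δx=-2.0000, Δy=-2.0000; L_3 = √(Δx²+Δy²) = 2.8284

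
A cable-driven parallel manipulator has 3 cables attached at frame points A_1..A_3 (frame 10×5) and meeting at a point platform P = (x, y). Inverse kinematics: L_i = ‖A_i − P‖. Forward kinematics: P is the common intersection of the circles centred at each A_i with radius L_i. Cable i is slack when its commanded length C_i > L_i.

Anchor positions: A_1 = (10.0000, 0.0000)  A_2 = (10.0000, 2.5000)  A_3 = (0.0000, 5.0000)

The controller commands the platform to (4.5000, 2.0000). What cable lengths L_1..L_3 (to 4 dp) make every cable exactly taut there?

(5.8523, 5.5227, 5.4083)

L_1: Δ = A_1−P = (5.5000, -2.0000) → ‖Δ‖ = √34.2500 = 5.8523
L_2: Δ = A_2−P = (5.5000, 0.5000) → ‖Δ‖ = √30.5000 = 5.5227
L_3: Δ = A_3−P = (-4.5000, 3.0000) → ‖Δ‖ = √29.2500 = 5.4083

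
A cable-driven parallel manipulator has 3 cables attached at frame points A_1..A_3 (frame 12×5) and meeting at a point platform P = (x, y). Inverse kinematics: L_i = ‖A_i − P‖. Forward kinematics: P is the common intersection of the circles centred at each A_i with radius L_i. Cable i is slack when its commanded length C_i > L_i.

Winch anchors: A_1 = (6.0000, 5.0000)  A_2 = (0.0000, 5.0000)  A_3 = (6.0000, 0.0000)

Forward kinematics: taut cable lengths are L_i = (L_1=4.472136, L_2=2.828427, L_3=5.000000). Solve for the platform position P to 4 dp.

circle eqns → linear via eq_j − eq_1; set q_j = A_j·A_j − L_j²
q_1 = 36.0000+25.0000−20.0000 = 41.0000
12.0000·x + 0.0000·y = q_1−q_2 = 24.0000
0.0000·x + 10.0000·y = q_1−q_3 = 30.0000
solve first two rows → x=2.0000, y=3.0000

(2.0000, 3.0000)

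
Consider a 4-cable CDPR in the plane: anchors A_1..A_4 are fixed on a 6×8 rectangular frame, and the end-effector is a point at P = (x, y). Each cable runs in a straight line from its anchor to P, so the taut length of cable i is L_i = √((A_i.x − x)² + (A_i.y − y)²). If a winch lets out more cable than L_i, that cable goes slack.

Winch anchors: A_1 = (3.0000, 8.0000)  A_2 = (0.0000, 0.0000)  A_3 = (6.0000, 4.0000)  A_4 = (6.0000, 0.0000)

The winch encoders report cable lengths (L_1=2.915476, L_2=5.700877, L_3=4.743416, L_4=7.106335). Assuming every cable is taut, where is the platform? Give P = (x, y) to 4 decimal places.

(1.5000, 5.5000)

each cable: (A_i−P)·(A_i−P) = L_i²; let q_i = ‖A_i‖²−L_i²
q_1 = 9.0000+64.0000−8.5000 = 64.5000
row 1: 6.0000x + 16.0000y = 97.0000  (q_2=-32.5000)
row 2: -6.0000x + 8.0000y = 35.0000  (q_3=29.5000)
row 3: -6.0000x + 16.0000y = 79.0000  (q_4=-14.5000)
Cramer on rows 1–2 → x = 1.5000, y = 5.5000
check cable 4: ‖A_4−P‖² = 50.5000 ≈ L_4² = 50.5000 ✓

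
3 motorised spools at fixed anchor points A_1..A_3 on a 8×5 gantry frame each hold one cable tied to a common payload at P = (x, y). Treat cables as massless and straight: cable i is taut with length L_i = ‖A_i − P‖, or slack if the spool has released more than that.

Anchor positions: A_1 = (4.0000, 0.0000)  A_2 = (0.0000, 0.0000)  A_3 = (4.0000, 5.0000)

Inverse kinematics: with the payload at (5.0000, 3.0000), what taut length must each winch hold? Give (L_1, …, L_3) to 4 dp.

L_1: Δ = A_1−P = (-1.0000, -3.0000) → ‖Δ‖ = √10.0000 = 3.1623
L_2: Δ = A_2−P = (-5.0000, -3.0000) → ‖Δ‖ = √34.0000 = 5.8310
L_3: Δ = A_3−P = (-1.0000, 2.0000) → ‖Δ‖ = √5.0000 = 2.2361

(3.1623, 5.8310, 2.2361)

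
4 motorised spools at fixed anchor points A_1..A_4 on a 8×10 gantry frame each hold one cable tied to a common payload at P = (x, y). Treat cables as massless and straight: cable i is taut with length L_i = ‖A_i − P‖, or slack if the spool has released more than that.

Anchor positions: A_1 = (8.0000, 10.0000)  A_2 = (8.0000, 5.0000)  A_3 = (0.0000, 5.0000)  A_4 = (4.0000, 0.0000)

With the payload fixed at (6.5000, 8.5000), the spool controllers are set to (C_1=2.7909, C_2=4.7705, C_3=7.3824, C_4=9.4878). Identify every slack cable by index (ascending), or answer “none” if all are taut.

1, 2, 4

cable 1: √((1.5000)²+(1.5000)²)=2.1213, C_1=2.7909: slack
cable 2: √((1.5000)²+(-3.5000)²)=3.8079, C_2=4.7705: slack
cable 3: √((-6.5000)²+(-3.5000)²)=7.3824, C_3=7.3824: taut
cable 4: √((-2.5000)²+(-8.5000)²)=8.8600, C_4=9.4878: slack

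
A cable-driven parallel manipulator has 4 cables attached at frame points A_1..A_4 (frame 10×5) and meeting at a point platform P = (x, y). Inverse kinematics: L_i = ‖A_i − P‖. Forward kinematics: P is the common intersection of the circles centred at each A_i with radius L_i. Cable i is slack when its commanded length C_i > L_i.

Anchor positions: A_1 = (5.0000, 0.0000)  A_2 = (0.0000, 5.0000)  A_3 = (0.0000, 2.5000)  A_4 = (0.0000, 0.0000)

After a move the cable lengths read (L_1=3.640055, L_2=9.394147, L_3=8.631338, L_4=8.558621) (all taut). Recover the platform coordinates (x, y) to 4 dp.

circle eqns → linear via eq_j − eq_1; set q_j = A_j·A_j − L_j²
q_1 = 25.0000+0.0000−13.2500 = 11.7500
10.0000·x − 10.0000·y = q_1−q_2 = 75.0000
10.0000·x − 5.0000·y = q_1−q_3 = 80.0000
10.0000·x + 0.0000·y = q_1−q_4 = 85.0000
solve first two rows → x=8.5000, y=1.0000
check cable 4: ‖A_4−P‖² = 73.2500 ≈ L_4² = 73.2500 ✓

(8.5000, 1.0000)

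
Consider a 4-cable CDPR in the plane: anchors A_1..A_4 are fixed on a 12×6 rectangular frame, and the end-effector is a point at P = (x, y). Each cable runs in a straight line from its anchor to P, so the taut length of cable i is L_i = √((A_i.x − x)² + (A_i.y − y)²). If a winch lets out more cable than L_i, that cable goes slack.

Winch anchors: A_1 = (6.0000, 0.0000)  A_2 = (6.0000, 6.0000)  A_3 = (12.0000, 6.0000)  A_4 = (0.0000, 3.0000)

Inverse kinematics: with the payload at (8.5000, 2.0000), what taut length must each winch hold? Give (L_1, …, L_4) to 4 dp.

(3.2016, 4.7170, 5.3151, 8.5586)

cable 1: Δx=-2.5000, Δy=-2.0000; L_1 = √(Δx²+Δy²) = 3.2016
cable 2: Δx=-2.5000, Δy=4.0000; L_2 = √(Δx²+Δy²) = 4.7170
cable 3: Δx=3.5000, Δy=4.0000; L_3 = √(Δx²+Δy²) = 5.3151
cable 4: Δx=-8.5000, Δy=1.0000; L_4 = √(Δx²+Δy²) = 8.5586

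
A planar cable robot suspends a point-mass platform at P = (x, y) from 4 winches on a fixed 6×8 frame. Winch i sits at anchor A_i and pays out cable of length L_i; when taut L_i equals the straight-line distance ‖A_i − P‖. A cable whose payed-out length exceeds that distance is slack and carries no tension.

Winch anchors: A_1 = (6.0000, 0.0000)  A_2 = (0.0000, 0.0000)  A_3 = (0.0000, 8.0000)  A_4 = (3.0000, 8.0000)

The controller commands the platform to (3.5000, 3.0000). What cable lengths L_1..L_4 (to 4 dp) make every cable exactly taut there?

(3.9051, 4.6098, 6.1033, 5.0249)

L_1 = √((6.0000−3.5000)² + (0.0000−3.0000)²) = 3.9051
L_2 = √((0.0000−3.5000)² + (0.0000−3.0000)²) = 4.6098
L_3 = √((0.0000−3.5000)² + (8.0000−3.0000)²) = 6.1033
L_4 = √((3.0000−3.5000)² + (8.0000−3.0000)²) = 5.0249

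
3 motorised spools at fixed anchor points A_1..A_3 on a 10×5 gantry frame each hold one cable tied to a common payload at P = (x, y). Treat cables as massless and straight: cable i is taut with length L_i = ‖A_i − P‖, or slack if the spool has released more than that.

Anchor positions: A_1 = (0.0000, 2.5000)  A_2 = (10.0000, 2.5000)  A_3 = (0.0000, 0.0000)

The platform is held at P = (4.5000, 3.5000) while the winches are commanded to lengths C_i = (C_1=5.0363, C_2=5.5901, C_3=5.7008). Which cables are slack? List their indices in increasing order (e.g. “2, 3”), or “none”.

1

cable 1: L_1 = ‖A_1−P‖ = 4.6098;  C_1 = 5.0363 → slack
cable 2: L_2 = ‖A_2−P‖ = 5.5902;  C_2 = 5.5901 → taut
cable 3: L_3 = ‖A_3−P‖ = 5.7009;  C_3 = 5.7008 → taut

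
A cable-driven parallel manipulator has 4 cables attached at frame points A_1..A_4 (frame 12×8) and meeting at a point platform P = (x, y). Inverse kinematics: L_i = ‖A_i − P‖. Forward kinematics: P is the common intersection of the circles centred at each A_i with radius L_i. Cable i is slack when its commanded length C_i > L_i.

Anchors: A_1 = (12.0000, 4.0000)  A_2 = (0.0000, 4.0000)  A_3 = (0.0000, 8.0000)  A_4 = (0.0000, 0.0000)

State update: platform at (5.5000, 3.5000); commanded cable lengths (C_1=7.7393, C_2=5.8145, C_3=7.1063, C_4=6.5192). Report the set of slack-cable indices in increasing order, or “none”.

cable 1: L_1 = ‖A_1−P‖ = 6.5192;  C_1 = 7.7393 → slack
cable 2: L_2 = ‖A_2−P‖ = 5.5227;  C_2 = 5.8145 → slack
cable 3: L_3 = ‖A_3−P‖ = 7.1063;  C_3 = 7.1063 → taut
cable 4: L_4 = ‖A_4−P‖ = 6.5192;  C_4 = 6.5192 → taut

1, 2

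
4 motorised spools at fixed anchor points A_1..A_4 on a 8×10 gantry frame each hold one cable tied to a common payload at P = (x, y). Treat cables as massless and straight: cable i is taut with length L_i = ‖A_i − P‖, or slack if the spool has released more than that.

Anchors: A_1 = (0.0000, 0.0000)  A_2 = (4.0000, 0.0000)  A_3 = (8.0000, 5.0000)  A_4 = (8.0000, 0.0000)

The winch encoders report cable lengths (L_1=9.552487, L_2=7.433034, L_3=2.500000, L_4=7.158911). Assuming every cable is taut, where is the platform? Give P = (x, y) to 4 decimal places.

expand ‖A_i−P‖²=L_i² and subtract eq 1 (c_i ≔ ‖A_i‖²−L_i²)
c_1 = 0.0000+0.0000−91.2500 = -91.2500
eq1−eq2 → [-8.0000  0.0000]·P = -52.0000
eq1−eq3 → [-16.0000  -10.0000]·P = -174.0000
eq1−eq4 → [-16.0000  0.0000]·P = -104.0000
2×2 solve → P = (6.5000, 7.0000)
check cable 4: ‖A_4−P‖² = 51.2500 ≈ L_4² = 51.2500 ✓

(6.5000, 7.0000)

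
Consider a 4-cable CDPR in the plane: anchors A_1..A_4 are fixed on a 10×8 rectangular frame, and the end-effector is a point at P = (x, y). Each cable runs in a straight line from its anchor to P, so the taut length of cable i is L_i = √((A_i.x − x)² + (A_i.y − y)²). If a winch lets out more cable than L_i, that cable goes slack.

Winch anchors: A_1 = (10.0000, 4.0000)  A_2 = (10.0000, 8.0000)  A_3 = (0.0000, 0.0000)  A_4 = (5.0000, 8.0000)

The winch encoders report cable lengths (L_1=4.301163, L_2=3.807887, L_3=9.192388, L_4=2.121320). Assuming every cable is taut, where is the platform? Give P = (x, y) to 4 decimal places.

each cable: (A_i−P)·(A_i−P) = L_i²; let k_i = ‖A_i‖²−L_i²
k_1 = 100.0000+16.0000−18.5000 = 97.5000
row 1: 0.0000x − 8.0000y = -52.0000  (k_2=149.5000)
row 2: 20.0000x + 8.0000y = 182.0000  (k_3=-84.5000)
row 3: 10.0000x − 8.0000y = 13.0000  (k_4=84.5000)
Cramer on rows 1–2 → x = 6.5000, y = 6.5000
check cable 4: ‖A_4−P‖² = 4.5000 ≈ L_4² = 4.5000 ✓

(6.5000, 6.5000)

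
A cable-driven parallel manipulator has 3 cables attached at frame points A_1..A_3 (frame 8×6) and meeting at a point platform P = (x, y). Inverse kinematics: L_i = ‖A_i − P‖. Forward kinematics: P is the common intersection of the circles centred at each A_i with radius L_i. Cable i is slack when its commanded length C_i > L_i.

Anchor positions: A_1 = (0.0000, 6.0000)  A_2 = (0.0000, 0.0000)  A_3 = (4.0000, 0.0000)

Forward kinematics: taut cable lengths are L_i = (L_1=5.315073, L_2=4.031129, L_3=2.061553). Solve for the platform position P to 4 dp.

expand ‖A_i−P‖²=L_i² and subtract eq 1 (c_i ≔ ‖A_i‖²−L_i²)
c_1 = 0.0000+36.0000−28.2500 = 7.7500
eq1−eq2 → [0.0000  12.0000]·P = 24.0000
eq1−eq3 → [-8.0000  12.0000]·P = -4.0000
2×2 solve → P = (3.5000, 2.0000)

(3.5000, 2.0000)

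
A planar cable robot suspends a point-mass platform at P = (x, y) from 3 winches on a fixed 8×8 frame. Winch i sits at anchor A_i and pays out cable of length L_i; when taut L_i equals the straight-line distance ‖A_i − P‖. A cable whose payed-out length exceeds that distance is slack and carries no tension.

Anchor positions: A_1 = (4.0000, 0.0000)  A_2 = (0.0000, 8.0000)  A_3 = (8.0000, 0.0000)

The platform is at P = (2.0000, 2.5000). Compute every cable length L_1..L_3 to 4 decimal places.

L_1 = √((4.0000−2.0000)² + (0.0000−2.5000)²) = 3.2016
L_2 = √((0.0000−2.0000)² + (8.0000−2.5000)²) = 5.8523
L_3 = √((8.0000−2.0000)² + (0.0000−2.5000)²) = 6.5000

(3.2016, 5.8523, 6.5000)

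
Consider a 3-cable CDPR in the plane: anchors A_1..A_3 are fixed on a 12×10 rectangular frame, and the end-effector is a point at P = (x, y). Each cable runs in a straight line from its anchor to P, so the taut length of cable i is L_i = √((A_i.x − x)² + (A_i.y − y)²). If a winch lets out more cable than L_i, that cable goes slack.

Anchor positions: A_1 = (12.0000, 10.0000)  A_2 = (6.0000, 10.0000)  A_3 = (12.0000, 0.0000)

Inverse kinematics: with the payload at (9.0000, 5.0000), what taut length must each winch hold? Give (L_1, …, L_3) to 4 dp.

(5.8310, 5.8310, 5.8310)

L_1 = √((12.0000−9.0000)² + (10.0000−5.0000)²) = 5.8310
L_2 = √((6.0000−9.0000)² + (10.0000−5.0000)²) = 5.8310
L_3 = √((12.0000−9.0000)² + (0.0000−5.0000)²) = 5.8310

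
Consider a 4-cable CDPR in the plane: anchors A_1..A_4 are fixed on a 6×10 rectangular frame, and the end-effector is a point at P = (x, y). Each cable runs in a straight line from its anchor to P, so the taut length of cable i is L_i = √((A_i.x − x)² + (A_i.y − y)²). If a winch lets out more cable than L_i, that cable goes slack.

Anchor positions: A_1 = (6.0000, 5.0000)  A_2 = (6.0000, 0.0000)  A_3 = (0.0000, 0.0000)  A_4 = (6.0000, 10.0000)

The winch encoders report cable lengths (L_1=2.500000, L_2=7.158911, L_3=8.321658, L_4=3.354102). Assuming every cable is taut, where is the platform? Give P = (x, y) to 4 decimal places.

expand ‖A_i−P‖²=L_i² and subtract eq 1 (q_i ≔ ‖A_i‖²−L_i²)
q_1 = 36.0000+25.0000−6.2500 = 54.7500
eq1−eq2 → [0.0000  10.0000]·P = 70.0000
eq1−eq3 → [12.0000  10.0000]·P = 124.0000
eq1−eq4 → [0.0000  -10.0000]·P = -70.0000
2×2 solve → P = (4.5000, 7.0000)
check cable 4: ‖A_4−P‖² = 11.2500 ≈ L_4² = 11.2500 ✓

(4.5000, 7.0000)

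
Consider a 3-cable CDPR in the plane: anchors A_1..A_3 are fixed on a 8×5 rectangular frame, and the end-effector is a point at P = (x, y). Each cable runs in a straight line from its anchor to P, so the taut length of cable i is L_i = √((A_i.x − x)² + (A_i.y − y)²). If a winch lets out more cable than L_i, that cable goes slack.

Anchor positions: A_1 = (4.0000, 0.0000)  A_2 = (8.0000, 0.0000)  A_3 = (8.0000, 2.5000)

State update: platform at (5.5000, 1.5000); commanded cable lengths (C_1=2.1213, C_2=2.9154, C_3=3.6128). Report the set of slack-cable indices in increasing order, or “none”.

cable 1: L_1 = ‖A_1−P‖ = 2.1213;  C_1 = 2.1213 → taut
cable 2: L_2 = ‖A_2−P‖ = 2.9155;  C_2 = 2.9154 → taut
cable 3: L_3 = ‖A_3−P‖ = 2.6926;  C_3 = 3.6128 → slack

3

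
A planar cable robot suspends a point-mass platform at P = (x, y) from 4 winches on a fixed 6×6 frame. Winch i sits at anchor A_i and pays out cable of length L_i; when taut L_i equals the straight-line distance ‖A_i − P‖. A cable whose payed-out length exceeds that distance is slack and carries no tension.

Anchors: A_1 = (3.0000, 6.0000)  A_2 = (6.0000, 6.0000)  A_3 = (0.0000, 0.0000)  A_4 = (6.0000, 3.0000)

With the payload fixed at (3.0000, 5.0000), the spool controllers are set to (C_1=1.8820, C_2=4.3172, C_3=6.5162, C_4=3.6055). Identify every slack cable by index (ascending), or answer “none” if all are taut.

1, 2, 3

cable 1: L_1 = ‖A_1−P‖ = 1.0000;  C_1 = 1.8820 → slack
cable 2: L_2 = ‖A_2−P‖ = 3.1623;  C_2 = 4.3172 → slack
cable 3: L_3 = ‖A_3−P‖ = 5.8310;  C_3 = 6.5162 → slack
cable 4: L_4 = ‖A_4−P‖ = 3.6056;  C_4 = 3.6055 → taut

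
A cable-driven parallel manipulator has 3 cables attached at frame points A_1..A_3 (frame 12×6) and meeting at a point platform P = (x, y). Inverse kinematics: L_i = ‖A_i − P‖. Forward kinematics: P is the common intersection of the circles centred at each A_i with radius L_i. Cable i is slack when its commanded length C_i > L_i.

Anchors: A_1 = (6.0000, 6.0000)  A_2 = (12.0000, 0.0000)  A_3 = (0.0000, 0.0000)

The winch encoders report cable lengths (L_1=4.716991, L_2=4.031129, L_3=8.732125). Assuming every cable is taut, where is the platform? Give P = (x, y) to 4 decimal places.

(8.5000, 2.0000)

circle eqns → linear via eq_j − eq_1; set k_j = A_j·A_j − L_j²
k_1 = 36.0000+36.0000−22.2500 = 49.7500
-12.0000·x + 12.0000·y = k_1−k_2 = -78.0000
12.0000·x + 12.0000·y = k_1−k_3 = 126.0000
solve first two rows → x=8.5000, y=2.0000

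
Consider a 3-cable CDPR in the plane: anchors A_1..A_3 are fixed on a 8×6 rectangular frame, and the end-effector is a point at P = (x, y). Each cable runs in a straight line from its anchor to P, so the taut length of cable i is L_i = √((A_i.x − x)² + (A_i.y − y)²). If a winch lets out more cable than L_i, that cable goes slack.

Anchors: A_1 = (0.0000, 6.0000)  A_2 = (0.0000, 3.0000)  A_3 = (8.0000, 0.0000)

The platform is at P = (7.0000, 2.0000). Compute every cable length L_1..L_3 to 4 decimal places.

cable 1: Δx=-7.0000, Δy=4.0000; L_1 = √(Δx²+Δy²) = 8.0623
cable 2: Δx=-7.0000, Δy=1.0000; L_2 = √(Δx²+Δy²) = 7.0711
cable 3: Δx=1.0000, Δy=-2.0000; L_3 = √(Δx²+Δy²) = 2.2361

(8.0623, 7.0711, 2.2361)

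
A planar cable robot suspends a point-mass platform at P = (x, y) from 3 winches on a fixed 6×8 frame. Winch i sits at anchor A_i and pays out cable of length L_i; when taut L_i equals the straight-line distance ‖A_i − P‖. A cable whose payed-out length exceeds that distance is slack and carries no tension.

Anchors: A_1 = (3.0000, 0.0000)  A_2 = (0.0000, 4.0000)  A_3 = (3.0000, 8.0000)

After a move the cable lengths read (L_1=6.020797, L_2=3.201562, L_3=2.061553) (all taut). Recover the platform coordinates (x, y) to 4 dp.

(2.5000, 6.0000)

each cable: (A_i−P)·(A_i−P) = L_i²; let k_i = ‖A_i‖²−L_i²
k_1 = 9.0000+0.0000−36.2500 = -27.2500
row 1: 6.0000x − 8.0000y = -33.0000  (k_2=5.7500)
row 2: 0.0000x − 16.0000y = -96.0000  (k_3=68.7500)
Cramer on rows 1–2 → x = 2.5000, y = 6.0000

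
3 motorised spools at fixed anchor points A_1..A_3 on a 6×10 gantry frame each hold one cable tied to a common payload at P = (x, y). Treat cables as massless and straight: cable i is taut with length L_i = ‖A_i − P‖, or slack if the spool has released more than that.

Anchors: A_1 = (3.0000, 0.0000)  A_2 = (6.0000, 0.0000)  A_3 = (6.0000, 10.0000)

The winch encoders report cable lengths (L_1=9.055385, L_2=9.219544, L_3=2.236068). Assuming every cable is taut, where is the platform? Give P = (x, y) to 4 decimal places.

circle eqns → linear via eq_j − eq_1; set c_j = A_j·A_j − L_j²
c_1 = 9.0000+0.0000−82.0000 = -73.0000
-6.0000·x + 0.0000·y = c_1−c_2 = -24.0000
-6.0000·x − 20.0000·y = c_1−c_3 = -204.0000
solve first two rows → x=4.0000, y=9.0000

(4.0000, 9.0000)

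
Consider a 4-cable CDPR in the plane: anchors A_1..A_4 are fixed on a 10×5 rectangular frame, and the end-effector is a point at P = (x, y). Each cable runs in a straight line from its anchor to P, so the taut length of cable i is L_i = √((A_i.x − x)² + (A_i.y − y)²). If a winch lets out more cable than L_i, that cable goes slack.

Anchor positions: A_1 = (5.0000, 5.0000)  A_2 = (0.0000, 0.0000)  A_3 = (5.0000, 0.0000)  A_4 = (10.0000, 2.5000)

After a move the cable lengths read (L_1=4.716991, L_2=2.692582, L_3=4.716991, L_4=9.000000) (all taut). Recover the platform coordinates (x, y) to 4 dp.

expand ‖A_i−P‖²=L_i² and subtract eq 1 (k_i ≔ ‖A_i‖²−L_i²)
k_1 = 25.0000+25.0000−22.2500 = 27.7500
eq1−eq2 → [10.0000  10.0000]·P = 35.0000
eq1−eq3 → [0.0000  10.0000]·P = 25.0000
eq1−eq4 → [-10.0000  5.0000]·P = 2.5000
2×2 solve → P = (1.0000, 2.5000)
check cable 4: ‖A_4−P‖² = 81.0000 ≈ L_4² = 81.0000 ✓

(1.0000, 2.5000)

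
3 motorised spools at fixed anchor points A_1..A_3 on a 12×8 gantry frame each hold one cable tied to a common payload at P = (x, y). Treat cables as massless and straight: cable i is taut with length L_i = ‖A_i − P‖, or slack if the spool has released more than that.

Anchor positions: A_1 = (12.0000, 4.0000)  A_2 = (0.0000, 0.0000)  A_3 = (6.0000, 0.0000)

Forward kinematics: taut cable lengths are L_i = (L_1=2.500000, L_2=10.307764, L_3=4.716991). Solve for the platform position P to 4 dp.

(10.0000, 2.5000)

each cable: (A_i−P)·(A_i−P) = L_i²; let c_i = ‖A_i‖²−L_i²
c_1 = 144.0000+16.0000−6.2500 = 153.7500
row 1: 24.0000x + 8.0000y = 260.0000  (c_2=-106.2500)
row 2: 12.0000x + 8.0000y = 140.0000  (c_3=13.7500)
Cramer on rows 1–2 → x = 10.0000, y = 2.5000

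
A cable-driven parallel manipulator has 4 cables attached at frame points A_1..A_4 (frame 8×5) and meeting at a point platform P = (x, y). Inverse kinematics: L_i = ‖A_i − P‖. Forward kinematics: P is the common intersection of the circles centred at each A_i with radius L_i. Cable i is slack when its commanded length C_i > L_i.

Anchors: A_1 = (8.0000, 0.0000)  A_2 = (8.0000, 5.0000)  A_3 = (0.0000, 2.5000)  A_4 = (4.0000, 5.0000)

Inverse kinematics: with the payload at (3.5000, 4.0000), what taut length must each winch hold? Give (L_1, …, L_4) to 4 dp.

L_1: Δ = A_1−P = (4.5000, -4.0000) → ‖Δ‖ = √36.2500 = 6.0208
L_2: Δ = A_2−P = (4.5000, 1.0000) → ‖Δ‖ = √21.2500 = 4.6098
L_3: Δ = A_3−P = (-3.5000, -1.5000) → ‖Δ‖ = √14.5000 = 3.8079
L_4: Δ = A_4−P = (0.5000, 1.0000) → ‖Δ‖ = √1.2500 = 1.1180

(6.0208, 4.6098, 3.8079, 1.1180)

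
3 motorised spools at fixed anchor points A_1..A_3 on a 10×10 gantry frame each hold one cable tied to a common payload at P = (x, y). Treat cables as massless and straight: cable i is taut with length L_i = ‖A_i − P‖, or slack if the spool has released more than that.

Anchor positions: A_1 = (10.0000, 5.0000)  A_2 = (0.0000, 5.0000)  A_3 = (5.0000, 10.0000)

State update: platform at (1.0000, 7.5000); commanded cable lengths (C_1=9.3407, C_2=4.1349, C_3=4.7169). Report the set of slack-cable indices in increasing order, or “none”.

2

i=1: geometric 9.3408 vs commanded 9.3407 ⇒ taut
i=2: geometric 2.6926 vs commanded 4.1349 ⇒ slack
i=3: geometric 4.7170 vs commanded 4.7169 ⇒ taut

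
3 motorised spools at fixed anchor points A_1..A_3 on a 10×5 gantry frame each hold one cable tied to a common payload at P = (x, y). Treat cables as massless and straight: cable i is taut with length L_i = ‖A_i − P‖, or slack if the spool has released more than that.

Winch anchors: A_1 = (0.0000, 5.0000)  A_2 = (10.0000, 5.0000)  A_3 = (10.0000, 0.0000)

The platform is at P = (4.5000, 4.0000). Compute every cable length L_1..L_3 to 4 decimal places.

L_1 = √((0.0000−4.5000)² + (5.0000−4.0000)²) = 4.6098
L_2 = √((10.0000−4.5000)² + (5.0000−4.0000)²) = 5.5902
L_3 = √((10.0000−4.5000)² + (0.0000−4.0000)²) = 6.8007

(4.6098, 5.5902, 6.8007)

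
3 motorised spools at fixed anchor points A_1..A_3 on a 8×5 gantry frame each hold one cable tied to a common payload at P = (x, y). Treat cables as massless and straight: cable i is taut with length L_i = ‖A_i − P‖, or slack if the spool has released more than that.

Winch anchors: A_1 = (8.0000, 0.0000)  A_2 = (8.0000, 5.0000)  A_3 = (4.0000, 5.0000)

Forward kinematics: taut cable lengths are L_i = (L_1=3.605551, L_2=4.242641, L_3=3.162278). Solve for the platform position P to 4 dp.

(5.0000, 2.0000)

each cable: (A_i−P)·(A_i−P) = L_i²; let k_i = ‖A_i‖²−L_i²
k_1 = 64.0000+0.0000−13.0000 = 51.0000
row 1: 0.0000x − 10.0000y = -20.0000  (k_2=71.0000)
row 2: 8.0000x − 10.0000y = 20.0000  (k_3=31.0000)
Cramer on rows 1–2 → x = 5.0000, y = 2.0000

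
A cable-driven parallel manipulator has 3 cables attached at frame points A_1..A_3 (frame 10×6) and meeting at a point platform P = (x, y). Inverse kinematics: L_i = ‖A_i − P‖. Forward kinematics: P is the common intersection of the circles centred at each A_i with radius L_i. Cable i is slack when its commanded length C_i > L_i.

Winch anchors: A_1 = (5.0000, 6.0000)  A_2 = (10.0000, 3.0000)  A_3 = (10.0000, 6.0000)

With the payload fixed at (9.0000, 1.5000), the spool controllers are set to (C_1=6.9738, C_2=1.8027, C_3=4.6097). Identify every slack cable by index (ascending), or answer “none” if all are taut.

cable 1: √((-4.0000)²+(4.5000)²)=6.0208, C_1=6.9738: slack
cable 2: √((1.0000)²+(1.5000)²)=1.8028, C_2=1.8027: taut
cable 3: √((1.0000)²+(4.5000)²)=4.6098, C_3=4.6097: taut

1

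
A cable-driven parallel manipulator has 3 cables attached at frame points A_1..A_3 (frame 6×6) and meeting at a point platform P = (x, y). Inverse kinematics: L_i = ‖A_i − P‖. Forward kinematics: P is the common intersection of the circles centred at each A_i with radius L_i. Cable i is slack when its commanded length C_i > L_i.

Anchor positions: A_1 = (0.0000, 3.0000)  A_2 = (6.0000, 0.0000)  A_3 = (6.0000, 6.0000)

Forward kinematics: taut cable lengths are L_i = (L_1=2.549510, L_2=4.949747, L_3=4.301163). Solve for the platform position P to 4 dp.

(2.5000, 3.5000)

expand ‖A_i−P‖²=L_i² and subtract eq 1 (c_i ≔ ‖A_i‖²−L_i²)
c_1 = 0.0000+9.0000−6.5000 = 2.5000
eq1−eq2 → [-12.0000  6.0000]·P = -9.0000
eq1−eq3 → [-12.0000  -6.0000]·P = -51.0000
2×2 solve → P = (2.5000, 3.5000)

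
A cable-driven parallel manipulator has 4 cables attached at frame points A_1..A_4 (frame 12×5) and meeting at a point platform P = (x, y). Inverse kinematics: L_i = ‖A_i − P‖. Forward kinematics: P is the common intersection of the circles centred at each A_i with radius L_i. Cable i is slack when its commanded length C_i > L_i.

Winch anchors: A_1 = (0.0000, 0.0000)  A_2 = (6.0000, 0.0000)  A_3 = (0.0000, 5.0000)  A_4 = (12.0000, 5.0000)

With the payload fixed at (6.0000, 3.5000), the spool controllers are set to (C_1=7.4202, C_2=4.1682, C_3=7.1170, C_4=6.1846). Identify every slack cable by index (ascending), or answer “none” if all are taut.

i=1: geometric 6.9462 vs commanded 7.4202 ⇒ slack
i=2: geometric 3.5000 vs commanded 4.1682 ⇒ slack
i=3: geometric 6.1847 vs commanded 7.1170 ⇒ slack
i=4: geometric 6.1847 vs commanded 6.1846 ⇒ taut

1, 2, 3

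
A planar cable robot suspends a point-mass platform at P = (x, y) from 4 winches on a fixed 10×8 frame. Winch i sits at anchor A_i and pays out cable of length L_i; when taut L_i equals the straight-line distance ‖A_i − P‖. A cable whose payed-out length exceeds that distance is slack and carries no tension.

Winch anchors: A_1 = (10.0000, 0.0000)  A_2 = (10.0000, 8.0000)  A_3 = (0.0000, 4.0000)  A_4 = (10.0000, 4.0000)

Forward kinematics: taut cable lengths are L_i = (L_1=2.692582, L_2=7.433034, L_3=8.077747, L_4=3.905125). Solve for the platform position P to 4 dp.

(7.5000, 1.0000)

each cable: (A_i−P)·(A_i−P) = L_i²; let k_i = ‖A_i‖²−L_i²
k_1 = 100.0000+0.0000−7.2500 = 92.7500
row 1: 0.0000x − 16.0000y = -16.0000  (k_2=108.7500)
row 2: 20.0000x − 8.0000y = 142.0000  (k_3=-49.2500)
row 3: 0.0000x − 8.0000y = -8.0000  (k_4=100.7500)
Cramer on rows 1–2 → x = 7.5000, y = 1.0000
check cable 4: ‖A_4−P‖² = 15.2500 ≈ L_4² = 15.2500 ✓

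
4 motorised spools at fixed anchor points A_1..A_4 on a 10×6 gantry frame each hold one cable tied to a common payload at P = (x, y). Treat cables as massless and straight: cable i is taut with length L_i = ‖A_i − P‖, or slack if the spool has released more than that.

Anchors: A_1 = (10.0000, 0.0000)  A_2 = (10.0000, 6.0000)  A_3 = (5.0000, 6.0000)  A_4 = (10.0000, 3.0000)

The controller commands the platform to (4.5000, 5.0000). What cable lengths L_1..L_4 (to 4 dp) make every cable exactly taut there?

(7.4330, 5.5902, 1.1180, 5.8523)

cable 1: Δx=5.5000, Δy=-5.0000; L_1 = √(Δx²+Δy²) = 7.4330
cable 2: Δx=5.5000, Δy=1.0000; L_2 = √(Δx²+Δy²) = 5.5902
cable 3: Δx=0.5000, Δy=1.0000; L_3 = √(Δx²+Δy²) = 1.1180
cable 4: Δx=5.5000, Δy=-2.0000; L_4 = √(Δx²+Δy²) = 5.8523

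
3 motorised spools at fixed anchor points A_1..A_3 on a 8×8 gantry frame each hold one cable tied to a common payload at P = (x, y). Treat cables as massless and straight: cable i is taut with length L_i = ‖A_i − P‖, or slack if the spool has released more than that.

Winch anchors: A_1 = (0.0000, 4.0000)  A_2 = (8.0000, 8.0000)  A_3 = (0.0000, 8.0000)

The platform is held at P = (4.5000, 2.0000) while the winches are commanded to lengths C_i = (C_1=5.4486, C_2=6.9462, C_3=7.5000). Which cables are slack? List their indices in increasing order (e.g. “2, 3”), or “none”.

1

cable 1: √((-4.5000)²+(2.0000)²)=4.9244, C_1=5.4486: slack
cable 2: √((3.5000)²+(6.0000)²)=6.9462, C_2=6.9462: taut
cable 3: √((-4.5000)²+(6.0000)²)=7.5000, C_3=7.5000: taut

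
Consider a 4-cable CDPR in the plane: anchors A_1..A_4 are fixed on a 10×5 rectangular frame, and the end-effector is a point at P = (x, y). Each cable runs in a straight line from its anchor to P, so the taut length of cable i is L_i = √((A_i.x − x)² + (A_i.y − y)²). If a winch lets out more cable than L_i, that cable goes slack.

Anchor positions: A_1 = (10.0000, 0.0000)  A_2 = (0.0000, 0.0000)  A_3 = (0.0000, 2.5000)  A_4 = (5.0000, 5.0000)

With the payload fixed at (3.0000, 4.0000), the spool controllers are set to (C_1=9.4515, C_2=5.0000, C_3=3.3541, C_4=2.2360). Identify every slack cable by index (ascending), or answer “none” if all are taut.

1

cable 1: √((7.0000)²+(-4.0000)²)=8.0623, C_1=9.4515: slack
cable 2: √((-3.0000)²+(-4.0000)²)=5.0000, C_2=5.0000: taut
cable 3: √((-3.0000)²+(-1.5000)²)=3.3541, C_3=3.3541: taut
cable 4: √((2.0000)²+(1.0000)²)=2.2361, C_4=2.2360: taut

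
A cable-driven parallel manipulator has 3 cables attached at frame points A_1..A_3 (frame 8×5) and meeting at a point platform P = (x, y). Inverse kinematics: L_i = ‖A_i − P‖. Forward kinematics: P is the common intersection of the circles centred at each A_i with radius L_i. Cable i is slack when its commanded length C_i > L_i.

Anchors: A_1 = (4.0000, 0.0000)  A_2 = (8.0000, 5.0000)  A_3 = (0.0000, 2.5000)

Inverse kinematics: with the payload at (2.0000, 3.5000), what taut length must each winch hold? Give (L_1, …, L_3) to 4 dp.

L_1 = √((4.0000−2.0000)² + (0.0000−3.5000)²) = 4.0311
L_2 = √((8.0000−2.0000)² + (5.0000−3.5000)²) = 6.1847
L_3 = √((0.0000−2.0000)² + (2.5000−3.5000)²) = 2.2361

(4.0311, 6.1847, 2.2361)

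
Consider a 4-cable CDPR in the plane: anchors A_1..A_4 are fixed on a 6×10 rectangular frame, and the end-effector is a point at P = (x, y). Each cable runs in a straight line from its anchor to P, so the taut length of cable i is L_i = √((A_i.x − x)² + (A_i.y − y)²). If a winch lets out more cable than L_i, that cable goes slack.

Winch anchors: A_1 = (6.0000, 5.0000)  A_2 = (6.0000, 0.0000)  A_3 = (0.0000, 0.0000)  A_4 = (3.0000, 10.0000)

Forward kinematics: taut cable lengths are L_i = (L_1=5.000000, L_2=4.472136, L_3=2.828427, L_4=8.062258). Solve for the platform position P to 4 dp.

(2.0000, 2.0000)

expand ‖A_i−P‖²=L_i² and subtract eq 1 (k_i ≔ ‖A_i‖²−L_i²)
k_1 = 36.0000+25.0000−25.0000 = 36.0000
eq1−eq2 → [0.0000  10.0000]·P = 20.0000
eq1−eq3 → [12.0000  10.0000]·P = 44.0000
eq1−eq4 → [6.0000  -10.0000]·P = -8.0000
2×2 solve → P = (2.0000, 2.0000)
check cable 4: ‖A_4−P‖² = 65.0000 ≈ L_4² = 65.0000 ✓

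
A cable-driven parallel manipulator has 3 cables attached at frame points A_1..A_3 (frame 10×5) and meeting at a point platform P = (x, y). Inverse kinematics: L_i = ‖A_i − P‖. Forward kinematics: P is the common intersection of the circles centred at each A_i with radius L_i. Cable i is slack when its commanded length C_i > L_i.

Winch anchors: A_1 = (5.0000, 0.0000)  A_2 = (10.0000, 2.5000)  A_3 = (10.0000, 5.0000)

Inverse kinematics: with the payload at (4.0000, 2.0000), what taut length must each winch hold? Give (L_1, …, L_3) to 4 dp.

(2.2361, 6.0208, 6.7082)

cable 1: Δx=1.0000, Δy=-2.0000; L_1 = √(Δx²+Δy²) = 2.2361
cable 2: Δx=6.0000, Δy=0.5000; L_2 = √(Δx²+Δy²) = 6.0208
cable 3: Δx=6.0000, Δy=3.0000; L_3 = √(Δx²+Δy²) = 6.7082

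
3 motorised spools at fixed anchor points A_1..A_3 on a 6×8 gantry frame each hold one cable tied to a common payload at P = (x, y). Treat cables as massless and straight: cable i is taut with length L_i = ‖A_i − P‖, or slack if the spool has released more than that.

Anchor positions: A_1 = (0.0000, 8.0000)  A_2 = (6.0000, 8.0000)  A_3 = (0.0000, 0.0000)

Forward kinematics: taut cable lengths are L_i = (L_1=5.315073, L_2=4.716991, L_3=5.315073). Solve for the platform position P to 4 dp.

circle eqns → linear via eq_j − eq_1; set q_j = A_j·A_j − L_j²
q_1 = 0.0000+64.0000−28.2500 = 35.7500
-12.0000·x + 0.0000·y = q_1−q_2 = -42.0000
0.0000·x + 16.0000·y = q_1−q_3 = 64.0000
solve first two rows → x=3.5000, y=4.0000

(3.5000, 4.0000)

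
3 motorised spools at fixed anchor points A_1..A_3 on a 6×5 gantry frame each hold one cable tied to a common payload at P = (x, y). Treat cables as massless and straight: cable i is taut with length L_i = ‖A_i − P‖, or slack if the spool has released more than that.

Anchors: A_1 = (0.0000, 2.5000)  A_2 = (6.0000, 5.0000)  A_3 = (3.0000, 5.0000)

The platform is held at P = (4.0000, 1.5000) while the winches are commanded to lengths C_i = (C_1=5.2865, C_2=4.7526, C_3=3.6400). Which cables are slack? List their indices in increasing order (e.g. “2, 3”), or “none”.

cable 1: √((-4.0000)²+(1.0000)²)=4.1231, C_1=5.2865: slack
cable 2: √((2.0000)²+(3.5000)²)=4.0311, C_2=4.7526: slack
cable 3: √((-1.0000)²+(3.5000)²)=3.6401, C_3=3.6400: taut

1, 2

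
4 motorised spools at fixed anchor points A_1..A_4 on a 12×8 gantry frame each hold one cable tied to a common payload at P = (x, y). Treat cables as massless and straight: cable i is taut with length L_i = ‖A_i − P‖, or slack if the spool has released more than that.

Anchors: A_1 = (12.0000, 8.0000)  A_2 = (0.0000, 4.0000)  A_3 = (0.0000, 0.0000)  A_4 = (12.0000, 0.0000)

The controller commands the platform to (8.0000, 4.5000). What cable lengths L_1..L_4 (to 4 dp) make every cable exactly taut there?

cable 1: Δx=4.0000, Δy=3.5000; L_1 = √(Δx²+Δy²) = 5.3151
cable 2: Δx=-8.0000, Δy=-0.5000; L_2 = √(Δx²+Δy²) = 8.0156
cable 3: Δx=-8.0000, Δy=-4.5000; L_3 = √(Δx²+Δy²) = 9.1788
cable 4: Δx=4.0000, Δy=-4.5000; L_4 = √(Δx²+Δy²) = 6.0208

(5.3151, 8.0156, 9.1788, 6.0208)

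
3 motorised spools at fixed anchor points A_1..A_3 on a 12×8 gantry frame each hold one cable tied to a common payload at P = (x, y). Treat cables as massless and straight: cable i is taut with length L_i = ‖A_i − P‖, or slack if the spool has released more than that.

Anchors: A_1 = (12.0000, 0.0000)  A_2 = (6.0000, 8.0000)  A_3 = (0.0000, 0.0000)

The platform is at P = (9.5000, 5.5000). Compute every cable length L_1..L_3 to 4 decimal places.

cable 1: Δx=2.5000, Δy=-5.5000; L_1 = √(Δx²+Δy²) = 6.0415
cable 2: Δx=-3.5000, Δy=2.5000; L_2 = √(Δx²+Δy²) = 4.3012
cable 3: Δx=-9.5000, Δy=-5.5000; L_3 = √(Δx²+Δy²) = 10.9772

(6.0415, 4.3012, 10.9772)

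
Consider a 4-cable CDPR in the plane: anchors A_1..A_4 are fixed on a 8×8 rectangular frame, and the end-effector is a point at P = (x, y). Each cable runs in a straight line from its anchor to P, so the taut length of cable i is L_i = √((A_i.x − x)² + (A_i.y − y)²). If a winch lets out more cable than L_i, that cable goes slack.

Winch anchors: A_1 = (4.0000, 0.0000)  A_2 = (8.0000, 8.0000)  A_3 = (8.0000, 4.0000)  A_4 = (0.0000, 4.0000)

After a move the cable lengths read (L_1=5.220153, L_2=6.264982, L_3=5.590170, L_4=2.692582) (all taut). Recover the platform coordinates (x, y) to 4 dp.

(2.5000, 5.0000)

each cable: (A_i−P)·(A_i−P) = L_i²; let q_i = ‖A_i‖²−L_i²
q_1 = 16.0000+0.0000−27.2500 = -11.2500
row 1: -8.0000x − 16.0000y = -100.0000  (q_2=88.7500)
row 2: -8.0000x − 8.0000y = -60.0000  (q_3=48.7500)
row 3: 8.0000x − 8.0000y = -20.0000  (q_4=8.7500)
Cramer on rows 1–2 → x = 2.5000, y = 5.0000
check cable 4: ‖A_4−P‖² = 7.2500 ≈ L_4² = 7.2500 ✓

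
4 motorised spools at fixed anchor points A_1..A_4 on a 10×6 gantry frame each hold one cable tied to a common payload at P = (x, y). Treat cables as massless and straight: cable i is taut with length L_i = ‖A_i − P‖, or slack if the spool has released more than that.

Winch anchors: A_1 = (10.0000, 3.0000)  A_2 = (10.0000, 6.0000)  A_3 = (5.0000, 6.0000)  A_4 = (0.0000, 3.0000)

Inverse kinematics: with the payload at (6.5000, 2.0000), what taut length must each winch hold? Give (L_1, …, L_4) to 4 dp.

(3.6401, 5.3151, 4.2720, 6.5765)

L_1: Δ = A_1−P = (3.5000, 1.0000) → ‖Δ‖ = √13.2500 = 3.6401
L_2: Δ = A_2−P = (3.5000, 4.0000) → ‖Δ‖ = √28.2500 = 5.3151
L_3: Δ = A_3−P = (-1.5000, 4.0000) → ‖Δ‖ = √18.2500 = 4.2720
L_4: Δ = A_4−P = (-6.5000, 1.0000) → ‖Δ‖ = √43.2500 = 6.5765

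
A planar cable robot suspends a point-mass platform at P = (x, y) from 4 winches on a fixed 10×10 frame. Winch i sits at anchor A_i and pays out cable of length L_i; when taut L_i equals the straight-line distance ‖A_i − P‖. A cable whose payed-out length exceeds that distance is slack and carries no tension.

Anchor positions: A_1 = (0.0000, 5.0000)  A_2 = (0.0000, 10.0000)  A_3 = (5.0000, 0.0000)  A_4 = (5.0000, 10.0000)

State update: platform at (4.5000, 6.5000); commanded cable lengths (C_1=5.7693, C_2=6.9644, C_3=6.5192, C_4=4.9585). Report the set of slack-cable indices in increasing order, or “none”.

cable 1: L_1 = ‖A_1−P‖ = 4.7434;  C_1 = 5.7693 → slack
cable 2: L_2 = ‖A_2−P‖ = 5.7009;  C_2 = 6.9644 → slack
cable 3: L_3 = ‖A_3−P‖ = 6.5192;  C_3 = 6.5192 → taut
cable 4: L_4 = ‖A_4−P‖ = 3.5355;  C_4 = 4.9585 → slack

1, 2, 4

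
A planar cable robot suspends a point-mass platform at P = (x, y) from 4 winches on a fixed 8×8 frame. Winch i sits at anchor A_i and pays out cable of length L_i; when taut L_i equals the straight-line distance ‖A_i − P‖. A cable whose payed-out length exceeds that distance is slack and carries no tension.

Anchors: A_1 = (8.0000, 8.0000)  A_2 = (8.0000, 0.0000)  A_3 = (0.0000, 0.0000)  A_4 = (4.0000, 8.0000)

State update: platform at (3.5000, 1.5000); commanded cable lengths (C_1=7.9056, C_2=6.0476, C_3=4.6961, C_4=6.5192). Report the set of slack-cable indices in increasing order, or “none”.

2, 3

cable 1: L_1 = ‖A_1−P‖ = 7.9057;  C_1 = 7.9056 → taut
cable 2: L_2 = ‖A_2−P‖ = 4.7434;  C_2 = 6.0476 → slack
cable 3: L_3 = ‖A_3−P‖ = 3.8079;  C_3 = 4.6961 → slack
cable 4: L_4 = ‖A_4−P‖ = 6.5192;  C_4 = 6.5192 → taut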